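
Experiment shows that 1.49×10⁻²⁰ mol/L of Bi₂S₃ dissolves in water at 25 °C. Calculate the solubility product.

Bi₂S₃(s) ⇌ 2 Bi³⁺(aq) + 3 S²⁻(aq)
Let s be the molar solubility. Then [Bi³⁺] = 2s and [S²⁻] = 3s.
Ksp = [Bi³⁺]^2[S²⁻]^3 = (2s)^2 · (3s)^3 = 108s^5
Ksp = 108 × (1.49×10⁻²⁰)^5 = 7.93×10⁻⁹⁸

Ksp = 7.93×10⁻⁹⁸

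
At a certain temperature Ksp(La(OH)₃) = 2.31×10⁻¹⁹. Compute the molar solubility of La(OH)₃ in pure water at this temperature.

9.62×10⁻⁶ M

La(OH)₃(s) ⇌ La³⁺(aq) + 3 OH⁻(aq)
For each mole of La(OH)₃ that dissolves per liter, [La³⁺] = s and [OH⁻] = 3s; let s denote this solubility.
Ksp = [La³⁺][OH⁻]^3 = s · (3s)^3 = 27s^4
27s^4 = 2.31×10⁻¹⁹  ⇒  s^4 = 8.56×10⁻²¹
s = (8.56×10⁻²¹)^(1/4) = 9.62×10⁻⁶ M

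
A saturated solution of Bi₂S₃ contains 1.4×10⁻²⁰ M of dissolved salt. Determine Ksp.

Bi₂S₃(s) ⇌ 2 Bi³⁺(aq) + 3 S²⁻(aq)
With molar solubility s: [Bi³⁺] = 2s, [S²⁻] = 3s.
Ksp = [Bi³⁺]^2[S²⁻]^3 = (2s)^2 · (3s)^3 = 108s^5
Ksp = 108 × (1.4×10⁻²⁰)^5 = 5.8×10⁻⁹⁸

Ksp = 5.8×10⁻⁹⁸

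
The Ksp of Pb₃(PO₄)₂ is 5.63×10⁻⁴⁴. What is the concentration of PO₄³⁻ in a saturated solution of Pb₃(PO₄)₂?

1.76×10⁻⁹ M

Pb₃(PO₄)₂(s) ⇌ 3 Pb²⁺(aq) + 2 PO₄³⁻(aq)
With molar solubility s: [Pb²⁺] = 3s, [PO₄³⁻] = 2s.
Ksp = [Pb²⁺]^3[PO₄³⁻]^2 = (3s)^3 · (2s)^2 = 108s^5 = 5.63×10⁻⁴⁴
s = 8.78×10⁻¹⁰ mol/L
[PO₄³⁻] = 2s = 1.76×10⁻⁹ mol/L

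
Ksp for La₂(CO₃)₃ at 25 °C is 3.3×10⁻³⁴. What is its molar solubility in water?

7.9×10⁻⁸ M

La₂(CO₃)₃(s) ⇌ 2 La³⁺(aq) + 3 CO₃²⁻(aq)
If s mol/L of La₂(CO₃)₃ dissolves, [La³⁺] = 2s and [CO₃²⁻] = 3s.
Ksp = [La³⁺]^2[CO₃²⁻]^3 = (2s)^2 · (3s)^3 = 108s^5
108s^5 = 3.3×10⁻³⁴  ⇒  s^5 = 3.1×10⁻³⁶
s = 7.9×10⁻⁸ M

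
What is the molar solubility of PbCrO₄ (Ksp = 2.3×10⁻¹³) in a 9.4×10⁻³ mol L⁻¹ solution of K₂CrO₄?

PbCrO₄(s) ⇌ Pb²⁺(aq) + CrO₄²⁻(aq)
With CrO₄²⁻ already at 9.4×10⁻³ mol L⁻¹ and s small, take [CrO₄²⁻] ≈ 9.4×10⁻³ mol L⁻¹ and [Pb²⁺] = s.
Ksp = [Pb²⁺][CrO₄²⁻] = s(9.4×10⁻³)
s = 2.3×10⁻¹³ / (9.4×10⁻³) = 2.4×10⁻¹¹
s = 2.4×10⁻¹¹ mol L⁻¹

2.4×10⁻¹¹ M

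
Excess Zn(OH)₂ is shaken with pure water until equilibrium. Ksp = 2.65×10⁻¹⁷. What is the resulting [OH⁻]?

3.76×10⁻⁶ M

Zn(OH)₂(s) ⇌ Zn²⁺(aq) + 2 OH⁻(aq)
If s mol/L of Zn(OH)₂ dissolves, [Zn²⁺] = s and [OH⁻] = 2s.
Ksp = [Zn²⁺][OH⁻]^2 = s · (2s)^2 = 4s^3 = 2.65×10⁻¹⁷
s = 1.88×10⁻⁶ M
[OH⁻] = 2s = 3.76×10⁻⁶ M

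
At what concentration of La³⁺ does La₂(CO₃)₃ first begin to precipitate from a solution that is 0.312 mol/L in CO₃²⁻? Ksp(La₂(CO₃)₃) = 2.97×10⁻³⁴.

A salt starts to precipitate once the ion product Q reaches its Ksp.
La₂(CO₃)₃(s) ⇌ 2 La³⁺(aq) + 3 CO₃²⁻(aq)
Ksp = [La³⁺]^2[CO₃²⁻]^3 = [La³⁺]^2(0.312)^3
[La³⁺]^2 = 2.97×10⁻³⁴ / (0.312)^3 = 9.78×10⁻³³
[La³⁺] = 9.89×10⁻¹⁷ mol/L

9.89×10⁻¹⁷ M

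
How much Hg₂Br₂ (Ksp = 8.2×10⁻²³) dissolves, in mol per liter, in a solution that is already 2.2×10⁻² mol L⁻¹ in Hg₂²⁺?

Hg₂Br₂(s) ⇌ Hg₂²⁺(aq) + 2 Br⁻(aq)
Let s be the solubility of Hg₂Br₂ here. The common ion gives [Hg₂²⁺] ≈ 2.2×10⁻² mol L⁻¹, and [Br⁻] = 2s.
Ksp = [Hg₂²⁺][Br⁻]^2 = (2.2×10⁻²)(2s)^2
(2s)^2 = 8.2×10⁻²³ / (2.2×10⁻²) = 3.7×10⁻²¹
s = 3.1×10⁻¹¹ mol L⁻¹

3.1×10⁻¹¹ M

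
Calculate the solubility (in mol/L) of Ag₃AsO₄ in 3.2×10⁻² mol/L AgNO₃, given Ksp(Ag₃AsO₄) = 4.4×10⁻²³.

1.3×10⁻¹⁸ M

Ag₃AsO₄(s) ⇌ 3 Ag⁺(aq) + AsO₄³⁻(aq)
With Ag⁺ already at 3.2×10⁻² mol/L and s small, take [Ag⁺] ≈ 3.2×10⁻² mol/L and [AsO₄³⁻] = s.
Ksp = [Ag⁺]^3[AsO₄³⁻] = (3.2×10⁻²)^3s
s = 4.4×10⁻²³ / (3.2×10⁻²)^3 = 1.3×10⁻¹⁸
s = 1.3×10⁻¹⁸ mol/L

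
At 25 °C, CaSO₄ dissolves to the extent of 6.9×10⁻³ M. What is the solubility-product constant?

Ksp = 4.8×10⁻⁵

CaSO₄(s) ⇌ Ca²⁺(aq) + SO₄²⁻(aq)
Let s be the molar solubility. Then [Ca²⁺] = s and [SO₄²⁻] = s.
Ksp = [Ca²⁺][SO₄²⁻] = s · s = s^2
Ksp = (6.9×10⁻³)^2 = 4.8×10⁻⁵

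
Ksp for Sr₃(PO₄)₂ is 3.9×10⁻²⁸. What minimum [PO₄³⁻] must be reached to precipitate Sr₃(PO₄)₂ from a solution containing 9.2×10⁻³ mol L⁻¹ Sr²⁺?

2.2×10⁻¹¹ M

A salt starts to precipitate once the ion product Q reaches its Ksp.
Sr₃(PO₄)₂(s) ⇌ 3 Sr²⁺(aq) + 2 PO₄³⁻(aq)
Ksp = [Sr²⁺]^3[PO₄³⁻]^2 = [PO₄³⁻]^2(9.2×10⁻³)^3
[PO₄³⁻]^2 = 3.9×10⁻²⁸ / (9.2×10⁻³)^3 = 5.0×10⁻²²
[PO₄³⁻] = 2.2×10⁻¹¹ mol L⁻¹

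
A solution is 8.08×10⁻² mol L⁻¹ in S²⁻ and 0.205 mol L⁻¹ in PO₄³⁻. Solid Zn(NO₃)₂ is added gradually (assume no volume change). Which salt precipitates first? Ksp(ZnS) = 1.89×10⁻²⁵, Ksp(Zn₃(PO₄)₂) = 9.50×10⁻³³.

ZnS

The threshold for precipitation is Q = Ksp.
For ZnS: [Zn²⁺] = (Ksp/[S²⁻]) = 2.34×10⁻²⁴ mol L⁻¹
For Zn₃(PO₄)₂: [Zn²⁺] = (Ksp/[PO₄³⁻]^2)^(1/3) = 6.09×10⁻¹¹ mol L⁻¹
ZnS requires the lower [Zn²⁺], so it precipitates first.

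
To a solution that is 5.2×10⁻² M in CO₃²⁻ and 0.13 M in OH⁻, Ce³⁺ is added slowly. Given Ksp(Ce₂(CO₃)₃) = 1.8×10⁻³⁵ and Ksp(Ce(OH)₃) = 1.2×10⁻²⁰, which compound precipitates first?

Ce(OH)₃

Precipitation of each salt begins when its ion product equals Ksp.
For Ce₂(CO₃)₃: [Ce³⁺] = (Ksp/[CO₃²⁻]^3)^(1/2) = 3.6×10⁻¹⁶ M
For Ce(OH)₃: [Ce³⁺] = (Ksp/[OH⁻]^3) = 5.5×10⁻¹⁸ M
The smaller threshold [Ce³⁺] is reached first, so Ce(OH)₃ precipitates first.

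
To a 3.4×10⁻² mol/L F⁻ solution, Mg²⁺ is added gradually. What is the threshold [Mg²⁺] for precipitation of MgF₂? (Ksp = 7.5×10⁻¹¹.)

Precipitation begins when Q = Ksp.
MgF₂(s) ⇌ Mg²⁺(aq) + 2 F⁻(aq)
Ksp = [Mg²⁺][F⁻]^2 = [Mg²⁺](3.4×10⁻²)^2
[Mg²⁺] = 7.5×10⁻¹¹ / (3.4×10⁻²)^2 = 6.5×10⁻⁸
[Mg²⁺] = 6.5×10⁻⁸ mol/L

6.5×10⁻⁸ M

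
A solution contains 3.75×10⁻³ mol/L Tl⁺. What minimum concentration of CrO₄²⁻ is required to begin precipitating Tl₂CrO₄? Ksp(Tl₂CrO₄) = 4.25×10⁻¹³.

Each salt precipitates once Q = Ksp for that salt.
Tl₂CrO₄(s) ⇌ 2 Tl⁺(aq) + CrO₄²⁻(aq)
Ksp = [Tl⁺]^2[CrO₄²⁻] = [CrO₄²⁻](3.75×10⁻³)^2
[CrO₄²⁻] = 4.25×10⁻¹³ / (3.75×10⁻³)^2 = 3.02×10⁻⁸
[CrO₄²⁻] = 3.02×10⁻⁸ mol/L

3.02×10⁻⁸ M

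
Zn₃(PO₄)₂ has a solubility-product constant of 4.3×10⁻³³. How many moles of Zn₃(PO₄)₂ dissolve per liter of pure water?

1.3×10⁻⁷ M

Zn₃(PO₄)₂(s) ⇌ 3 Zn²⁺(aq) + 2 PO₄³⁻(aq)
For each mole of Zn₃(PO₄)₂ that dissolves per liter, [Zn²⁺] = 3s and [PO₄³⁻] = 2s; let s denote this solubility.
Ksp = [Zn²⁺]^3[PO₄³⁻]^2 = (3s)^3 · (2s)^2 = 108s^5
108s^5 = 4.3×10⁻³³  ⇒  s^5 = 4.0×10⁻³⁵
s = 1.3×10⁻⁷ M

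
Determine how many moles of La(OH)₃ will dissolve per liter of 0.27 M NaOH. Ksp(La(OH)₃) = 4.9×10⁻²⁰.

La(OH)₃(s) ⇌ La³⁺(aq) + 3 OH⁻(aq)
Let s be the solubility of La(OH)₃ here. The common ion gives [OH⁻] ≈ 0.27 M, and [La³⁺] = s.
Ksp = [La³⁺][OH⁻]^3 = s(0.27)^3
s = 4.9×10⁻²⁰ / (0.27)^3 = 2.5×10⁻¹⁸
s = 2.5×10⁻¹⁸ M

2.5×10⁻¹⁸ M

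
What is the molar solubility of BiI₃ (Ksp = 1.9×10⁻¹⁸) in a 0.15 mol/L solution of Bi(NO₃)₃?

7.8×10⁻⁷ M

BiI₃(s) ⇌ Bi³⁺(aq) + 3 I⁻(aq)
The solution already contains Bi³⁺ at 0.15 mol/L. Let s be the molar solubility of BiI₃.
[Bi³⁺] ≈ 0.15 mol/L (common ion dominates); [I⁻] = 3s.
Ksp = [Bi³⁺][I⁻]^3 = (0.15)(3s)^3
(3s)^3 = 1.9×10⁻¹⁸ / (0.15) = 1.3×10⁻¹⁷
s = 7.8×10⁻⁷ mol/L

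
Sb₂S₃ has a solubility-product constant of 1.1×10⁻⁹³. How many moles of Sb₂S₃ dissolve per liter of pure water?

1.0×10⁻¹⁹ M

Sb₂S₃(s) ⇌ 2 Sb³⁺(aq) + 3 S²⁻(aq)
For each mole of Sb₂S₃ that dissolves per liter, [Sb³⁺] = 2s and [S²⁻] = 3s; let s denote this solubility.
Ksp = [Sb³⁺]^2[S²⁻]^3 = (2s)^2 · (3s)^3 = 108s^5
108s^5 = 1.1×10⁻⁹³  ⇒  s^5 = 1.0×10⁻⁹⁵
s = (1.0×10⁻⁹⁵)^(1/5) = 1.0×10⁻¹⁹ mol L⁻¹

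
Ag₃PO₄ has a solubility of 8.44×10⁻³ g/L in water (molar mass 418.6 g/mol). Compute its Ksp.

Convert to molarity: s = 8.44×10⁻³ / 418.6 = 2.0162×10⁻⁵ mol/L
Ag₃PO₄(s) ⇌ 3 Ag⁺(aq) + PO₄³⁻(aq)
Let s be the molar solubility. Then [Ag⁺] = 3s and [PO₄³⁻] = s.
Ksp = [Ag⁺]^3[PO₄³⁻] = (3s)^3 · s = 27s^4
Ksp = 27 × (2.0162×10⁻⁵)^4 = 4.46×10⁻¹⁸

Ksp = 4.46×10⁻¹⁸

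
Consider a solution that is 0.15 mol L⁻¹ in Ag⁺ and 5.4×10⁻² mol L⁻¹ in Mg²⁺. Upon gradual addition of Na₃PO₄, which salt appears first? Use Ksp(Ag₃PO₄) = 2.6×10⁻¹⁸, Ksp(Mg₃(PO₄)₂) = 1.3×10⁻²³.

Ag₃PO₄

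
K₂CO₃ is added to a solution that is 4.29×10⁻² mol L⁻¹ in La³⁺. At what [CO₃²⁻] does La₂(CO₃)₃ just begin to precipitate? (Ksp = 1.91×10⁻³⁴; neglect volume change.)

4.70×10⁻¹¹ M

Precipitation of each salt begins when its ion product equals Ksp.
La₂(CO₃)₃(s) ⇌ 2 La³⁺(aq) + 3 CO₃²⁻(aq)
Ksp = [La³⁺]^2[CO₃²⁻]^3 = [CO₃²⁻]^3(4.29×10⁻²)^2
[CO₃²⁻]^3 = 1.91×10⁻³⁴ / (4.29×10⁻²)^2 = 1.04×10⁻³¹
[CO₃²⁻] = 4.70×10⁻¹¹ mol L⁻¹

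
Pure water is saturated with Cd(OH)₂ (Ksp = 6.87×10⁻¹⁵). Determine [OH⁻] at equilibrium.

2.40×10⁻⁵ M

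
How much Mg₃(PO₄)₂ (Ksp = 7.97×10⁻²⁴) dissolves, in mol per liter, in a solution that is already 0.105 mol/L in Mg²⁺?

4.15×10⁻¹¹ M

Mg₃(PO₄)₂(s) ⇌ 3 Mg²⁺(aq) + 2 PO₄³⁻(aq)
The solution already contains Mg²⁺ at 0.105 mol/L. Let s be the molar solubility of Mg₃(PO₄)₂.
[Mg²⁺] ≈ 0.105 mol/L (common ion dominates); [PO₄³⁻] = 2s.
Ksp = [Mg²⁺]^3[PO₄³⁻]^2 = (0.105)^3(2s)^2
(2s)^2 = 7.97×10⁻²⁴ / (0.105)^3 = 6.88×10⁻²¹
s = 4.15×10⁻¹¹ mol/L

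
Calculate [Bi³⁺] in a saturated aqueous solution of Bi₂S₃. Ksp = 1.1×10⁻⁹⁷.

Bi₂S₃(s) ⇌ 2 Bi³⁺(aq) + 3 S²⁻(aq)
Call the molar solubility s, so that [Bi³⁺] = 2s and [S²⁻] = 3s.
Ksp = [Bi³⁺]^2[S²⁻]^3 = (2s)^2 · (3s)^3 = 108s^5 = 1.1×10⁻⁹⁷
s = 1.6×10⁻²⁰ mol/L
[Bi³⁺] = 2s = 3.2×10⁻²⁰ mol/L

3.2×10⁻²⁰ M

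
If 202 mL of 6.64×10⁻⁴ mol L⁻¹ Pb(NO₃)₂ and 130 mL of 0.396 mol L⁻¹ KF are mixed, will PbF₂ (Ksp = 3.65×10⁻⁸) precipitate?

After mixing, V = 202 mL + 130 mL = 332 mL.
[Pb²⁺] = (6.64×10⁻⁴)(202)/332 = 4.04×10⁻⁴ mol L⁻¹
[F⁻] = (0.396)(130)/332 = 0.155 mol L⁻¹
Q = [Pb²⁺][F⁻]^2 = 9.71×10⁻⁶
Q = 9.71×10⁻⁶ > Ksp = 3.65×10⁻⁸, so the solution is supersaturated and PbF₂ precipitates.

Yes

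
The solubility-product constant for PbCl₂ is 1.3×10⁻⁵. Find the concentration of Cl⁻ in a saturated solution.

3.0×10⁻² M

PbCl₂(s) ⇌ Pb²⁺(aq) + 2 Cl⁻(aq)
If s mol/L of PbCl₂ dissolves, [Pb²⁺] = s and [Cl⁻] = 2s.
Ksp = [Pb²⁺][Cl⁻]^2 = s · (2s)^2 = 4s^3 = 1.3×10⁻⁵
s = 1.5×10⁻² mol L⁻¹
[Cl⁻] = 2s = 3.0×10⁻² mol L⁻¹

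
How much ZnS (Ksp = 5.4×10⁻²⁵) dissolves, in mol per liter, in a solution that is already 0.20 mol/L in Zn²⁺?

2.7×10⁻²⁴ M

ZnS(s) ⇌ Zn²⁺(aq) + S²⁻(aq)
With Zn²⁺ already at 0.20 mol/L and s small, take [Zn²⁺] ≈ 0.20 mol/L and [S²⁻] = s.
Ksp = [Zn²⁺][S²⁻] = (0.20)s
s = 5.4×10⁻²⁵ / (0.20) = 2.7×10⁻²⁴
s = 2.7×10⁻²⁴ mol/L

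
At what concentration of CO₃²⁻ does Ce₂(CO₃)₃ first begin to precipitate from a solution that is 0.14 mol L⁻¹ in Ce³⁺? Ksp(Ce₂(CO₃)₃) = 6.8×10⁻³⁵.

1.5×10⁻¹¹ M

Precipitation of each salt begins when its ion product equals Ksp.
Ce₂(CO₃)₃(s) ⇌ 2 Ce³⁺(aq) + 3 CO₃²⁻(aq)
Ksp = [Ce³⁺]^2[CO₃²⁻]^3 = [CO₃²⁻]^3(0.14)^2
[CO₃²⁻]^3 = 6.8×10⁻³⁵ / (0.14)^2 = 3.5×10⁻³³
[CO₃²⁻] = 1.5×10⁻¹¹ mol L⁻¹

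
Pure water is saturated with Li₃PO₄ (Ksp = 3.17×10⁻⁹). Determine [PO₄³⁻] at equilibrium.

Li₃PO₄(s) ⇌ 3 Li⁺(aq) + PO₄³⁻(aq)
Let s be the molar solubility. Then [Li⁺] = 3s and [PO₄³⁻] = s.
Ksp = [Li⁺]^3[PO₄³⁻] = (3s)^3 · s = 27s^4 = 3.17×10⁻⁹
s = 3.29×10⁻³ mol L⁻¹
[PO₄³⁻] = s = 3.29×10⁻³ mol L⁻¹

3.29×10⁻³ M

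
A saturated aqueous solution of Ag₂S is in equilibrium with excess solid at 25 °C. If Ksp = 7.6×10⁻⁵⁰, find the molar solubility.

2.7×10⁻¹⁷ M

Ag₂S(s) ⇌ 2 Ag⁺(aq) + S²⁻(aq)
Let s be the molar solubility. Then [Ag⁺] = 2s and [S²⁻] = s.
Ksp = [Ag⁺]^2[S²⁻] = (2s)^2 · s = 4s^3
4s^3 = 7.6×10⁻⁵⁰  ⇒  s^3 = 1.9×10⁻⁵⁰
s = (1.9×10⁻⁵⁰)^(1/3) = 2.7×10⁻¹⁷ M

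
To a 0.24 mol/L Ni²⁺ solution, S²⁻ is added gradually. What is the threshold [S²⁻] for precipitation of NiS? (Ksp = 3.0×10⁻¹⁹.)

Precipitation of each salt begins when its ion product equals Ksp.
NiS(s) ⇌ Ni²⁺(aq) + S²⁻(aq)
Ksp = [Ni²⁺][S²⁻] = [S²⁻](0.24)
[S²⁻] = 3.0×10⁻¹⁹ / (0.24) = 1.3×10⁻¹⁸
[S²⁻] = 1.3×10⁻¹⁸ mol/L

1.3×10⁻¹⁸ M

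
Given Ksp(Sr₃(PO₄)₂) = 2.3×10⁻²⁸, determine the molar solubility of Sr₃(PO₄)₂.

1.2×10⁻⁶ M

Sr₃(PO₄)₂(s) ⇌ 3 Sr²⁺(aq) + 2 PO₄³⁻(aq)
For each mole of Sr₃(PO₄)₂ that dissolves per liter, [Sr²⁺] = 3s and [PO₄³⁻] = 2s; let s denote this solubility.
Ksp = [Sr²⁺]^3[PO₄³⁻]^2 = (3s)^3 · (2s)^2 = 108s^5
108s^5 = 2.3×10⁻²⁸  ⇒  s^5 = 2.1×10⁻³⁰
s = 1.2×10⁻⁶ mol/L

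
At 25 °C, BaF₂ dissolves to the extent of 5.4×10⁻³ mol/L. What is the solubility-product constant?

BaF₂(s) ⇌ Ba²⁺(aq) + 2 F⁻(aq)
If s mol/L of BaF₂ dissolves, [Ba²⁺] = s and [F⁻] = 2s.
Ksp = [Ba²⁺][F⁻]^2 = s · (2s)^2 = 4s^3
Ksp = 4 × (5.4×10⁻³)^3 = 6.3×10⁻⁷

Ksp = 6.3×10⁻⁷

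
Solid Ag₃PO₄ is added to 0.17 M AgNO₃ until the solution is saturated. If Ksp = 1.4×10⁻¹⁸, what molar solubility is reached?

2.8×10⁻¹⁶ M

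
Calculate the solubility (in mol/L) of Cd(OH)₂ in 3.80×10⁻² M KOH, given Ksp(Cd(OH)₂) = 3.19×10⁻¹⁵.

Cd(OH)₂(s) ⇌ Cd²⁺(aq) + 2 OH⁻(aq)
With OH⁻ already at 3.80×10⁻² M and s small, take [OH⁻] ≈ 3.80×10⁻² M and [Cd²⁺] = s.
Ksp = [Cd²⁺][OH⁻]^2 = s(3.80×10⁻²)^2
s = 3.19×10⁻¹⁵ / (3.80×10⁻²)^2 = 2.21×10⁻¹²
s = 2.21×10⁻¹² M

2.21×10⁻¹² M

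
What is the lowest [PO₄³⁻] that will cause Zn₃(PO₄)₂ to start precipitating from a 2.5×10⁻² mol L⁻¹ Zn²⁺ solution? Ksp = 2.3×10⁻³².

3.8×10⁻¹⁴ M

The threshold for precipitation is Q = Ksp.
Zn₃(PO₄)₂(s) ⇌ 3 Zn²⁺(aq) + 2 PO₄³⁻(aq)
Ksp = [Zn²⁺]^3[PO₄³⁻]^2 = [PO₄³⁻]^2(2.5×10⁻²)^3
[PO₄³⁻]^2 = 2.3×10⁻³² / (2.5×10⁻²)^3 = 1.5×10⁻²⁷
[PO₄³⁻] = 3.8×10⁻¹⁴ mol L⁻¹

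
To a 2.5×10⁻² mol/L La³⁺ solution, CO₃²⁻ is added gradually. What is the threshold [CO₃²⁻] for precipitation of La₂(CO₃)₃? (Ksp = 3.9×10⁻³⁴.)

8.5×10⁻¹¹ M

A salt starts to precipitate once the ion product Q reaches its Ksp.
La₂(CO₃)₃(s) ⇌ 2 La³⁺(aq) + 3 CO₃²⁻(aq)
Ksp = [La³⁺]^2[CO₃²⁻]^3 = [CO₃²⁻]^3(2.5×10⁻²)^2
[CO₃²⁻]^3 = 3.9×10⁻³⁴ / (2.5×10⁻²)^2 = 6.2×10⁻³¹
[CO₃²⁻] = 8.5×10⁻¹¹ mol/L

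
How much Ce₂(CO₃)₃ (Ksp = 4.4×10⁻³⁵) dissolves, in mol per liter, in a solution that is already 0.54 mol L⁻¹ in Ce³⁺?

1.8×10⁻¹² M

Ce₂(CO₃)₃(s) ⇌ 2 Ce³⁺(aq) + 3 CO₃²⁻(aq)
Ce³⁺ is already present at 0.54 mol L⁻¹. If s mol/L of Ce₂(CO₃)₃ dissolves, [CO₃²⁻] = 3s while [Ce³⁺] ≈ 0.54 mol L⁻¹.
Ksp = [Ce³⁺]^2[CO₃²⁻]^3 = (0.54)^2(3s)^3
(3s)^3 = 4.4×10⁻³⁵ / (0.54)^2 = 1.5×10⁻³⁴
s = 1.8×10⁻¹² mol L⁻¹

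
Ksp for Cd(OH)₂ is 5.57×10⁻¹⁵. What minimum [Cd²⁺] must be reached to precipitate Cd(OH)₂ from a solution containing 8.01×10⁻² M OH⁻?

8.68×10⁻¹³ M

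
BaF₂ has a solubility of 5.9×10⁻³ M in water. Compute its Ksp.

BaF₂(s) ⇌ Ba²⁺(aq) + 2 F⁻(aq)
If s mol/L of BaF₂ dissolves, [Ba²⁺] = s and [F⁻] = 2s.
Ksp = [Ba²⁺][F⁻]^2 = s · (2s)^2 = 4s^3
Ksp = 4 × (5.9×10⁻³)^3 = 8.2×10⁻⁷

Ksp = 8.2×10⁻⁷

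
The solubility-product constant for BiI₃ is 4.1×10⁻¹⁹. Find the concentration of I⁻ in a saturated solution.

3.3×10⁻⁵ M

BiI₃(s) ⇌ Bi³⁺(aq) + 3 I⁻(aq)
If s mol/L of BiI₃ dissolves, [Bi³⁺] = s and [I⁻] = 3s.
Ksp = [Bi³⁺][I⁻]^3 = s · (3s)^3 = 27s^4 = 4.1×10⁻¹⁹
s = 1.1×10⁻⁵ M
[I⁻] = 3s = 3.3×10⁻⁵ M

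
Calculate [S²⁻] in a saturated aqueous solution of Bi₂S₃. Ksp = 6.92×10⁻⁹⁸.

Bi₂S₃(s) ⇌ 2 Bi³⁺(aq) + 3 S²⁻(aq)
If s mol/L of Bi₂S₃ dissolves, [Bi³⁺] = 2s and [S²⁻] = 3s.
Ksp = [Bi³⁺]^2[S²⁻]^3 = (2s)^2 · (3s)^3 = 108s^5 = 6.92×10⁻⁹⁸
s = 1.45×10⁻²⁰ M
[S²⁻] = 3s = 4.35×10⁻²⁰ M

4.35×10⁻²⁰ M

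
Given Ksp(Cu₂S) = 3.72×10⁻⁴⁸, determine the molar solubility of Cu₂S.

9.76×10⁻¹⁷ M

Cu₂S(s) ⇌ 2 Cu⁺(aq) + S²⁻(aq)
Let s be the molar solubility. Then [Cu⁺] = 2s and [S²⁻] = s.
Ksp = [Cu⁺]^2[S²⁻] = (2s)^2 · s = 4s^3
4s^3 = 3.72×10⁻⁴⁸  ⇒  s^3 = 9.30×10⁻⁴⁹
s = (9.30×10⁻⁴⁹)^(1/3) = 9.76×10⁻¹⁷ M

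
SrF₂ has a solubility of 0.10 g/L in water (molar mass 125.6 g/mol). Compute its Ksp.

Convert to molarity: s = 0.10 / 125.6 = 7.962×10⁻⁴ mol/L
SrF₂(s) ⇌ Sr²⁺(aq) + 2 F⁻(aq)
If s mol/L of SrF₂ dissolves, [Sr²⁺] = s and [F⁻] = 2s.
Ksp = [Sr²⁺][F⁻]^2 = s · (2s)^2 = 4s^3
Ksp = 4 × (7.962×10⁻⁴)^3 = 2.0×10⁻⁹

Ksp = 2.0×10⁻⁹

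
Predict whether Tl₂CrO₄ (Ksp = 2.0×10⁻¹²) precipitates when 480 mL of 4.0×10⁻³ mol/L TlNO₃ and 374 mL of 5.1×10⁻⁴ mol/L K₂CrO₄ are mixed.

Total volume after mixing = 480 + 374 = 854 mL.
[Tl⁺] = (4.0×10⁻³)(480)/854 = 2.2×10⁻³ mol/L
[CrO₄²⁻] = (5.1×10⁻⁴)(374)/854 = 2.2×10⁻⁴ mol/L
Q = [Tl⁺]^2[CrO₄²⁻] = 1.1×10⁻⁹
Since Q (1.1×10⁻⁹) exceeds Ksp (2.0×10⁻¹²), Tl₂CrO₄ will precipitate.

Yes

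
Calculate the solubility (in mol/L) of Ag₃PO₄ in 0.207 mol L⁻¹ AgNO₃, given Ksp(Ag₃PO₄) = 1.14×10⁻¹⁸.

Ag₃PO₄(s) ⇌ 3 Ag⁺(aq) + PO₄³⁻(aq)
With Ag⁺ already at 0.207 mol L⁻¹ and s small, take [Ag⁺] ≈ 0.207 mol L⁻¹ and [PO₄³⁻] = s.
Ksp = [Ag⁺]^3[PO₄³⁻] = (0.207)^3s
s = 1.14×10⁻¹⁸ / (0.207)^3 = 1.29×10⁻¹⁶
s = 1.29×10⁻¹⁶ mol L⁻¹

1.29×10⁻¹⁶ M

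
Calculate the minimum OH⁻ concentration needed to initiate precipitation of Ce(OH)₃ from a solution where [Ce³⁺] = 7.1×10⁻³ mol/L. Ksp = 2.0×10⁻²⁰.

Precipitation begins when Q = Ksp.
Ce(OH)₃(s) ⇌ Ce³⁺(aq) + 3 OH⁻(aq)
Ksp = [Ce³⁺][OH⁻]^3 = [OH⁻]^3(7.1×10⁻³)
[OH⁻]^3 = 2.0×10⁻²⁰ / (7.1×10⁻³) = 2.8×10⁻¹⁸
[OH⁻] = 1.4×10⁻⁶ mol/L

1.4×10⁻⁶ M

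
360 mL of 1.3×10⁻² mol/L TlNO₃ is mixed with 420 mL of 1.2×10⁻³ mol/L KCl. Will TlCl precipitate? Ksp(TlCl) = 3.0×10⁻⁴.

No

Total volume after mixing = 360 + 420 = 780 mL.
[Tl⁺] = (1.3×10⁻²)(360)/780 = 6.0×10⁻³ mol/L
[Cl⁻] = (1.2×10⁻³)(420)/780 = 6.5×10⁻⁴ mol/L
Q = [Tl⁺][Cl⁻] = 3.9×10⁻⁶
Q < Ksp (3.9×10⁻⁶ vs 3.0×10⁻⁴); the solution remains unsaturated and no precipitate forms.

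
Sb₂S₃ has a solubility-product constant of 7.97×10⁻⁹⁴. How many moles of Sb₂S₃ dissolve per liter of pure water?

9.41×10⁻²⁰ M

Sb₂S₃(s) ⇌ 2 Sb³⁺(aq) + 3 S²⁻(aq)
With molar solubility s: [Sb³⁺] = 2s, [S²⁻] = 3s.
Ksp = [Sb³⁺]^2[S²⁻]^3 = (2s)^2 · (3s)^3 = 108s^5
108s^5 = 7.97×10⁻⁹⁴  ⇒  s^5 = 7.38×10⁻⁹⁶
s = 9.41×10⁻²⁰ mol/L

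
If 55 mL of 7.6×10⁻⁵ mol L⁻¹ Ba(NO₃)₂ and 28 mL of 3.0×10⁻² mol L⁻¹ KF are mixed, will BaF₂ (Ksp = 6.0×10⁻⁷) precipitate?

No

Total volume after mixing = 55 + 28 = 83 mL.
[Ba²⁺] = (7.6×10⁻⁵)(55)/83 = 5.0×10⁻⁵ mol L⁻¹
[F⁻] = (3.0×10⁻²)(28)/83 = 1.0×10⁻² mol L⁻¹
Q = [Ba²⁺][F⁻]^2 = 5.2×10⁻⁹
Since Q (5.2×10⁻⁹) is less than Ksp (6.0×10⁻⁷), no BaF₂ precipitates.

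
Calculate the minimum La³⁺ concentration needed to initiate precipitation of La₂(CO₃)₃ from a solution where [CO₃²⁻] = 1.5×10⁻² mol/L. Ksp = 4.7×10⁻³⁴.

1.2×10⁻¹⁴ M

The threshold for precipitation is Q = Ksp.
La₂(CO₃)₃(s) ⇌ 2 La³⁺(aq) + 3 CO₃²⁻(aq)
Ksp = [La³⁺]^2[CO₃²⁻]^3 = [La³⁺]^2(1.5×10⁻²)^3
[La³⁺]^2 = 4.7×10⁻³⁴ / (1.5×10⁻²)^3 = 1.4×10⁻²⁸
[La³⁺] = 1.2×10⁻¹⁴ mol/L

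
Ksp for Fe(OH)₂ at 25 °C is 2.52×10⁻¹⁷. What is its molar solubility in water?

1.85×10⁻⁶ M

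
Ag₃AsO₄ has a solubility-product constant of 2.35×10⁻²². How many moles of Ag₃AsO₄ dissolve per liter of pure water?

1.72×10⁻⁶ M

Ag₃AsO₄(s) ⇌ 3 Ag⁺(aq) + AsO₄³⁻(aq)
For each mole of Ag₃AsO₄ that dissolves per liter, [Ag⁺] = 3s and [AsO₄³⁻] = s; let s denote this solubility.
Ksp = [Ag⁺]^3[AsO₄³⁻] = (3s)^3 · s = 27s^4
27s^4 = 2.35×10⁻²²  ⇒  s^4 = 8.70×10⁻²⁴
s = (8.70×10⁻²⁴)^(1/4) = 1.72×10⁻⁶ mol L⁻¹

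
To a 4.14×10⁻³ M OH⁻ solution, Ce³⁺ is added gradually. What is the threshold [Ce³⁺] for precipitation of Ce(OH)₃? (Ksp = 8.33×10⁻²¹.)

1.17×10⁻¹³ M

Precipitation of each salt begins when its ion product equals Ksp.
Ce(OH)₃(s) ⇌ Ce³⁺(aq) + 3 OH⁻(aq)
Ksp = [Ce³⁺][OH⁻]^3 = [Ce³⁺](4.14×10⁻³)^3
[Ce³⁺] = 8.33×10⁻²¹ / (4.14×10⁻³)^3 = 1.17×10⁻¹³
[Ce³⁺] = 1.17×10⁻¹³ M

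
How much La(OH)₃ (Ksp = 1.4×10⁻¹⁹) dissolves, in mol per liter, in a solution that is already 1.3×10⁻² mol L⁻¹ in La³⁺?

7.4×10⁻⁷ M

La(OH)₃(s) ⇌ La³⁺(aq) + 3 OH⁻(aq)
The solution already contains La³⁺ at 1.3×10⁻² mol L⁻¹. Let s be the molar solubility of La(OH)₃.
[La³⁺] ≈ 1.3×10⁻² mol L⁻¹ (common ion dominates); [OH⁻] = 3s.
Ksp = [La³⁺][OH⁻]^3 = (1.3×10⁻²)(3s)^3
(3s)^3 = 1.4×10⁻¹⁹ / (1.3×10⁻²) = 1.1×10⁻¹⁷
s = 7.4×10⁻⁷ mol L⁻¹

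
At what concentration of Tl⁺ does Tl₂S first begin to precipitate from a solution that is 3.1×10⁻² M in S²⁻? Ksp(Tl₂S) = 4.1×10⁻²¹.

3.6×10⁻¹⁰ M

Precipitation begins when Q = Ksp.
Tl₂S(s) ⇌ 2 Tl⁺(aq) + S²⁻(aq)
Ksp = [Tl⁺]^2[S²⁻] = [Tl⁺]^2(3.1×10⁻²)
[Tl⁺]^2 = 4.1×10⁻²¹ / (3.1×10⁻²) = 1.3×10⁻¹⁹
[Tl⁺] = 3.6×10⁻¹⁰ M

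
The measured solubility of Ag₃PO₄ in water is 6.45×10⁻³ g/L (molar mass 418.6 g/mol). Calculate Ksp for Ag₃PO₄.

Ksp = 1.52×10⁻¹⁸

Convert to molarity: s = 6.45×10⁻³ / 418.6 = 1.5409×10⁻⁵ mol/L
Ag₃PO₄(s) ⇌ 3 Ag⁺(aq) + PO₄³⁻(aq)
With molar solubility s: [Ag⁺] = 3s, [PO₄³⁻] = s.
Ksp = [Ag⁺]^3[PO₄³⁻] = (3s)^3 · s = 27s^4
Ksp = 27 × (1.5409×10⁻⁵)^4 = 1.52×10⁻¹⁸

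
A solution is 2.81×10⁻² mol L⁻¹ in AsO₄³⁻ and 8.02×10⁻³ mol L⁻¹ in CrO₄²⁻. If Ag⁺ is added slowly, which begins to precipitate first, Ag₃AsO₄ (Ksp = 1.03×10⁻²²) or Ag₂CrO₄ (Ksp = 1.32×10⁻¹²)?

A salt starts to precipitate once the ion product Q reaches its Ksp.
For Ag₃AsO₄: [Ag⁺] = (Ksp/[AsO₄³⁻])^(1/3) = 1.54×10⁻⁷ mol L⁻¹
For Ag₂CrO₄: [Ag⁺] = (Ksp/[CrO₄²⁻])^(1/2) = 1.28×10⁻⁵ mol L⁻¹
Ag₃AsO₄ requires the lower [Ag⁺], so it precipitates first.

Ag₃AsO₄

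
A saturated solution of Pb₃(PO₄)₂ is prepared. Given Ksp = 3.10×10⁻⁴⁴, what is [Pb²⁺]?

2.34×10⁻⁹ M

Pb₃(PO₄)₂(s) ⇌ 3 Pb²⁺(aq) + 2 PO₄³⁻(aq)
If s mol/L of Pb₃(PO₄)₂ dissolves, [Pb²⁺] = 3s and [PO₄³⁻] = 2s.
Ksp = [Pb²⁺]^3[PO₄³⁻]^2 = (3s)^3 · (2s)^2 = 108s^5 = 3.10×10⁻⁴⁴
s = 7.79×10⁻¹⁰ M
[Pb²⁺] = 3s = 2.34×10⁻⁹ M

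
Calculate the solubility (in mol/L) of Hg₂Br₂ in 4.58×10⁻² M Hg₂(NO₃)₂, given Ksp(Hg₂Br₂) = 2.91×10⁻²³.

1.26×10⁻¹¹ M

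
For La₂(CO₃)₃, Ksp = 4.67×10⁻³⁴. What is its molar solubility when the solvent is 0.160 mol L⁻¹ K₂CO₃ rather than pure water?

1.69×10⁻¹⁶ M

La₂(CO₃)₃(s) ⇌ 2 La³⁺(aq) + 3 CO₃²⁻(aq)
With CO₃²⁻ already at 0.160 mol L⁻¹ and s small, take [CO₃²⁻] ≈ 0.160 mol L⁻¹ and [La³⁺] = 2s.
Ksp = [La³⁺]^2[CO₃²⁻]^3 = (2s)^2(0.160)^3
(2s)^2 = 4.67×10⁻³⁴ / (0.160)^3 = 1.14×10⁻³¹
s = 1.69×10⁻¹⁶ mol L⁻¹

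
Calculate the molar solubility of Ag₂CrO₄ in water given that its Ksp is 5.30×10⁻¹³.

5.10×10⁻⁵ M

Ag₂CrO₄(s) ⇌ 2 Ag⁺(aq) + CrO₄²⁻(aq)
Call the molar solubility s, so that [Ag⁺] = 2s and [CrO₄²⁻] = s.
Ksp = [Ag⁺]^2[CrO₄²⁻] = (2s)^2 · s = 4s^3
4s^3 = 5.30×10⁻¹³  ⇒  s^3 = 1.33×10⁻¹³
s = (1.33×10⁻¹³)^(1/3) = 5.10×10⁻⁵ mol L⁻¹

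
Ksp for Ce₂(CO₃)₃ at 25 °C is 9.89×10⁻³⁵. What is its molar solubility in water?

6.20×10⁻⁸ M

Ce₂(CO₃)₃(s) ⇌ 2 Ce³⁺(aq) + 3 CO₃²⁻(aq)
For each mole of Ce₂(CO₃)₃ that dissolves per liter, [Ce³⁺] = 2s and [CO₃²⁻] = 3s; let s denote this solubility.
Ksp = [Ce³⁺]^2[CO₃²⁻]^3 = (2s)^2 · (3s)^3 = 108s^5
108s^5 = 9.89×10⁻³⁵  ⇒  s^5 = 9.16×10⁻³⁷
Taking the 5th root, s = 6.20×10⁻⁸ mol L⁻¹.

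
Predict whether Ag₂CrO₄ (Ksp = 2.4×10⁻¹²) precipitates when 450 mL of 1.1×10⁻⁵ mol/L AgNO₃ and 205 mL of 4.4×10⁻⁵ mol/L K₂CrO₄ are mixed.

No

Total volume after mixing = 450 + 205 = 655 mL.
[Ag⁺] = (1.1×10⁻⁵)(450)/655 = 7.6×10⁻⁶ mol/L
[CrO₄²⁻] = (4.4×10⁻⁵)(205)/655 = 1.4×10⁻⁵ mol/L
Q = [Ag⁺]^2[CrO₄²⁻] = 7.9×10⁻¹⁶
Since Q (7.9×10⁻¹⁶) is less than Ksp (2.4×10⁻¹²), no Ag₂CrO₄ precipitates.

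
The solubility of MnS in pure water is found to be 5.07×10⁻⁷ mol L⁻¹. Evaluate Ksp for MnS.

Ksp = 2.57×10⁻¹³

MnS(s) ⇌ Mn²⁺(aq) + S²⁻(aq)
Call the molar solubility s, so that [Mn²⁺] = s and [S²⁻] = s.
Ksp = [Mn²⁺][S²⁻] = s · s = s^2
Ksp = (5.07×10⁻⁷)^2 = 2.57×10⁻¹³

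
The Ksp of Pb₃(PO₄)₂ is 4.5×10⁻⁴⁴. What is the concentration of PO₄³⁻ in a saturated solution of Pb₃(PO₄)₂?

1.7×10⁻⁹ M

Pb₃(PO₄)₂(s) ⇌ 3 Pb²⁺(aq) + 2 PO₄³⁻(aq)
If s mol/L of Pb₃(PO₄)₂ dissolves, [Pb²⁺] = 3s and [PO₄³⁻] = 2s.
Ksp = [Pb²⁺]^3[PO₄³⁻]^2 = (3s)^3 · (2s)^2 = 108s^5 = 4.5×10⁻⁴⁴
s = 8.4×10⁻¹⁰ mol L⁻¹
[PO₄³⁻] = 2s = 1.7×10⁻⁹ mol L⁻¹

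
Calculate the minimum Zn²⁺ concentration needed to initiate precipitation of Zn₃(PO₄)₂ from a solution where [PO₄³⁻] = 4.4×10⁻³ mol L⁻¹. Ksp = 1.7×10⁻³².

9.6×10⁻¹⁰ M

A salt starts to precipitate once the ion product Q reaches its Ksp.
Zn₃(PO₄)₂(s) ⇌ 3 Zn²⁺(aq) + 2 PO₄³⁻(aq)
Ksp = [Zn²⁺]^3[PO₄³⁻]^2 = [Zn²⁺]^3(4.4×10⁻³)^2
[Zn²⁺]^3 = 1.7×10⁻³² / (4.4×10⁻³)^2 = 8.8×10⁻²⁸
[Zn²⁺] = 9.6×10⁻¹⁰ mol L⁻¹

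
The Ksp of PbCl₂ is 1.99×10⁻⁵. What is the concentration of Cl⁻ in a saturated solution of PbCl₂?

3.41×10⁻² M

PbCl₂(s) ⇌ Pb²⁺(aq) + 2 Cl⁻(aq)
If s mol/L of PbCl₂ dissolves, [Pb²⁺] = s and [Cl⁻] = 2s.
Ksp = [Pb²⁺][Cl⁻]^2 = s · (2s)^2 = 4s^3 = 1.99×10⁻⁵
s = 1.71×10⁻² mol/L
[Cl⁻] = 2s = 3.41×10⁻² mol/L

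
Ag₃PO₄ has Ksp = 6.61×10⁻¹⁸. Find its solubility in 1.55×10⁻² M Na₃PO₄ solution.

Ag₃PO₄(s) ⇌ 3 Ag⁺(aq) + PO₄³⁻(aq)
With PO₄³⁻ already at 1.55×10⁻² M and s small, take [PO₄³⁻] ≈ 1.55×10⁻² M and [Ag⁺] = 3s.
Ksp = [Ag⁺]^3[PO₄³⁻] = (3s)^3(1.55×10⁻²)
(3s)^3 = 6.61×10⁻¹⁸ / (1.55×10⁻²) = 4.26×10⁻¹⁶
s = 2.51×10⁻⁶ M

2.51×10⁻⁶ M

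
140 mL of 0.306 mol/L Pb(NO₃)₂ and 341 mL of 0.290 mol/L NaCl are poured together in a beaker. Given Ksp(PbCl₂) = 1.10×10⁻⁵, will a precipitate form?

Yes

After mixing, V = 140 mL + 341 mL = 481 mL.
[Pb²⁺] = (0.306)(140)/481 = 8.91×10⁻² mol/L
[Cl⁻] = (0.290)(341)/481 = 0.206 mol/L
Q = [Pb²⁺][Cl⁻]^2 = 3.76×10⁻³
Since Q (3.76×10⁻³) exceeds Ksp (1.10×10⁻⁵), PbCl₂ will precipitate.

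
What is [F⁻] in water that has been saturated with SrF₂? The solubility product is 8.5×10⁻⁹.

SrF₂(s) ⇌ Sr²⁺(aq) + 2 F⁻(aq)
Call the molar solubility s, so that [Sr²⁺] = s and [F⁻] = 2s.
Ksp = [Sr²⁺][F⁻]^2 = s · (2s)^2 = 4s^3 = 8.5×10⁻⁹
s = 1.3×10⁻³ mol L⁻¹
[F⁻] = 2s = 2.6×10⁻³ mol L⁻¹

2.6×10⁻³ M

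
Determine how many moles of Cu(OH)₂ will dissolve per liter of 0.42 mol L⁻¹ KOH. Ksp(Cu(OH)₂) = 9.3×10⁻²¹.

Cu(OH)₂(s) ⇌ Cu²⁺(aq) + 2 OH⁻(aq)
Let s be the solubility of Cu(OH)₂ here. The common ion gives [OH⁻] ≈ 0.42 mol L⁻¹, and [Cu²⁺] = s.
Ksp = [Cu²⁺][OH⁻]^2 = s(0.42)^2
s = 9.3×10⁻²¹ / (0.42)^2 = 5.3×10⁻²⁰
s = 5.3×10⁻²⁰ mol L⁻¹

5.3×10⁻²⁰ M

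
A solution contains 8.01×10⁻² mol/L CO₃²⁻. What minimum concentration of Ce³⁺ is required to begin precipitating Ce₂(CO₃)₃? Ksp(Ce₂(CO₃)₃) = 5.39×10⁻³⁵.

The threshold for precipitation is Q = Ksp.
Ce₂(CO₃)₃(s) ⇌ 2 Ce³⁺(aq) + 3 CO₃²⁻(aq)
Ksp = [Ce³⁺]^2[CO₃²⁻]^3 = [Ce³⁺]^2(8.01×10⁻²)^3
[Ce³⁺]^2 = 5.39×10⁻³⁵ / (8.01×10⁻²)^3 = 1.05×10⁻³¹
[Ce³⁺] = 3.24×10⁻¹⁶ mol/L

3.24×10⁻¹⁶ M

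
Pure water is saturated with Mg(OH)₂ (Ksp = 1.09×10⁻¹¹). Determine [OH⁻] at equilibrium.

Mg(OH)₂(s) ⇌ Mg²⁺(aq) + 2 OH⁻(aq)
For each mole of Mg(OH)₂ that dissolves per liter, [Mg²⁺] = s and [OH⁻] = 2s; let s denote this solubility.
Ksp = [Mg²⁺][OH⁻]^2 = s · (2s)^2 = 4s^3 = 1.09×10⁻¹¹
s = 1.40×10⁻⁴ mol L⁻¹
[OH⁻] = 2s = 2.79×10⁻⁴ mol L⁻¹

2.79×10⁻⁴ M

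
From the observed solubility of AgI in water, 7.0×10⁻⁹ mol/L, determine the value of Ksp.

Ksp = 4.9×10⁻¹⁷

AgI(s) ⇌ Ag⁺(aq) + I⁻(aq)
With molar solubility s: [Ag⁺] = s, [I⁻] = s.
Ksp = [Ag⁺][I⁻] = s · s = s^2
Ksp = (7.0×10⁻⁹)^2 = 4.9×10⁻¹⁷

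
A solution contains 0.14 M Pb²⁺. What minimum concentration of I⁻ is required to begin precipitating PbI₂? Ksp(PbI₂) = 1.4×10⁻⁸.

3.2×10⁻⁴ M

The threshold for precipitation is Q = Ksp.
PbI₂(s) ⇌ Pb²⁺(aq) + 2 I⁻(aq)
Ksp = [Pb²⁺][I⁻]^2 = [I⁻]^2(0.14)
[I⁻]^2 = 1.4×10⁻⁸ / (0.14) = 1.0×10⁻⁷
[I⁻] = 3.2×10⁻⁴ M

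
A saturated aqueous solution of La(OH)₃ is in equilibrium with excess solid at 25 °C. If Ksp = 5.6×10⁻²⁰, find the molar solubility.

La(OH)₃(s) ⇌ La³⁺(aq) + 3 OH⁻(aq)
With molar solubility s: [La³⁺] = s, [OH⁻] = 3s.
Ksp = [La³⁺][OH⁻]^3 = s · (3s)^3 = 27s^4
27s^4 = 5.6×10⁻²⁰  ⇒  s^4 = 2.1×10⁻²¹
s = (2.1×10⁻²¹)^(1/4) = 6.7×10⁻⁶ mol/L

6.7×10⁻⁶ M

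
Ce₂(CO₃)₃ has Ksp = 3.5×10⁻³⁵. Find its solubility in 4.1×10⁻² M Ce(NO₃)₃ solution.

Ce₂(CO₃)₃(s) ⇌ 2 Ce³⁺(aq) + 3 CO₃²⁻(aq)
The solution already contains Ce³⁺ at 4.1×10⁻² M. Let s be the molar solubility of Ce₂(CO₃)₃.
[Ce³⁺] ≈ 4.1×10⁻² M (common ion dominates); [CO₃²⁻] = 3s.
Ksp = [Ce³⁺]^2[CO₃²⁻]^3 = (4.1×10⁻²)^2(3s)^3
(3s)^3 = 3.5×10⁻³⁵ / (4.1×10⁻²)^2 = 2.1×10⁻³²
s = 9.2×10⁻¹² M

9.2×10⁻¹² M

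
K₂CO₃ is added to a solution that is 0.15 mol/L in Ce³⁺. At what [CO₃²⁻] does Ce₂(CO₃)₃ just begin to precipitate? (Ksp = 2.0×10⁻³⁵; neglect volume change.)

The threshold for precipitation is Q = Ksp.
Ce₂(CO₃)₃(s) ⇌ 2 Ce³⁺(aq) + 3 CO₃²⁻(aq)
Ksp = [Ce³⁺]^2[CO₃²⁻]^3 = [CO₃²⁻]^3(0.15)^2
[CO₃²⁻]^3 = 2.0×10⁻³⁵ / (0.15)^2 = 8.9×10⁻³⁴
[CO₃²⁻] = 9.6×10⁻¹² mol/L

9.6×10⁻¹² M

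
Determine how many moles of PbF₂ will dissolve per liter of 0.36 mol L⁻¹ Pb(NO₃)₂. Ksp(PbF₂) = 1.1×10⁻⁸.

PbF₂(s) ⇌ Pb²⁺(aq) + 2 F⁻(aq)
Let s be the solubility of PbF₂ here. The common ion gives [Pb²⁺] ≈ 0.36 mol L⁻¹, and [F⁻] = 2s.
Ksp = [Pb²⁺][F⁻]^2 = (0.36)(2s)^2
(2s)^2 = 1.1×10⁻⁸ / (0.36) = 3.1×10⁻⁸
s = 8.7×10⁻⁵ mol L⁻¹

8.7×10⁻⁵ M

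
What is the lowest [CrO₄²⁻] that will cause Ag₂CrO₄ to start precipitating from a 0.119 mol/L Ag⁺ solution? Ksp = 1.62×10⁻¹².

Precipitation begins when Q = Ksp.
Ag₂CrO₄(s) ⇌ 2 Ag⁺(aq) + CrO₄²⁻(aq)
Ksp = [Ag⁺]^2[CrO₄²⁻] = [CrO₄²⁻](0.119)^2
[CrO₄²⁻] = 1.62×10⁻¹² / (0.119)^2 = 1.14×10⁻¹⁰
[CrO₄²⁻] = 1.14×10⁻¹⁰ mol/L

1.14×10⁻¹⁰ M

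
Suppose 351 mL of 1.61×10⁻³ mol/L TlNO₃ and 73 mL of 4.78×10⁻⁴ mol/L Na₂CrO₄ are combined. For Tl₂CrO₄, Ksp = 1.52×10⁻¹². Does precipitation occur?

The combined volume is 424 mL.
[Tl⁺] = (1.61×10⁻³)(351)/424 = 1.33×10⁻³ mol/L
[CrO₄²⁻] = (4.78×10⁻⁴)(73)/424 = 8.23×10⁻⁵ mol/L
Q = [Tl⁺]^2[CrO₄²⁻] = 1.46×10⁻¹⁰
Because Q > Ksp (1.46×10⁻¹⁰ vs 1.52×10⁻¹²), a precipitate of Tl₂CrO₄ forms.

Yes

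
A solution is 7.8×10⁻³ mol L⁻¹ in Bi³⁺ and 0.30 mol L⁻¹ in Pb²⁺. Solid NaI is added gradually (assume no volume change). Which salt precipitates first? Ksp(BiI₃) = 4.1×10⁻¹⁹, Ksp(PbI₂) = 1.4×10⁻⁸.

BiI₃

The threshold for precipitation is Q = Ksp.
For BiI₃: [I⁻] = (Ksp/[Bi³⁺])^(1/3) = 3.7×10⁻⁶ mol L⁻¹
For PbI₂: [I⁻] = (Ksp/[Pb²⁺])^(1/2) = 2.2×10⁻⁴ mol L⁻¹
Since BiI₃ needs less I⁻ to reach saturation, it precipitates first.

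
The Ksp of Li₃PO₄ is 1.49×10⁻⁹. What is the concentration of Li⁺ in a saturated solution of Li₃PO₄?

8.18×10⁻³ M

Li₃PO₄(s) ⇌ 3 Li⁺(aq) + PO₄³⁻(aq)
Let s be the molar solubility. Then [Li⁺] = 3s and [PO₄³⁻] = s.
Ksp = [Li⁺]^3[PO₄³⁻] = (3s)^3 · s = 27s^4 = 1.49×10⁻⁹
s = 2.73×10⁻³ mol L⁻¹
[Li⁺] = 3s = 8.18×10⁻³ mol L⁻¹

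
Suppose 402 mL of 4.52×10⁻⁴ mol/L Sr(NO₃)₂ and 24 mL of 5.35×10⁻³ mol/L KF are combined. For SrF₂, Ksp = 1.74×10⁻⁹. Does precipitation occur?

No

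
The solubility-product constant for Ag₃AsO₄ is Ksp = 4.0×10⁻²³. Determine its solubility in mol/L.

1.1×10⁻⁶ M

Ag₃AsO₄(s) ⇌ 3 Ag⁺(aq) + AsO₄³⁻(aq)
With molar solubility s: [Ag⁺] = 3s, [AsO₄³⁻] = s.
Ksp = [Ag⁺]^3[AsO₄³⁻] = (3s)^3 · s = 27s^4
27s^4 = 4.0×10⁻²³  ⇒  s^4 = 1.5×10⁻²⁴
Taking the 4th root, s = 1.1×10⁻⁶ mol L⁻¹.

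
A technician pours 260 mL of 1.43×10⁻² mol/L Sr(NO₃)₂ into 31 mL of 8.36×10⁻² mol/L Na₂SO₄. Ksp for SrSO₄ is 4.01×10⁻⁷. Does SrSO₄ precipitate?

Yes

After mixing, V = 260 mL + 31 mL = 291 mL.
[Sr²⁺] = (1.43×10⁻²)(260)/291 = 1.28×10⁻² mol/L
[SO₄²⁻] = (8.36×10⁻²)(31)/291 = 8.91×10⁻³ mol/L
Q = [Sr²⁺][SO₄²⁻] = 1.14×10⁻⁴
Q = 1.14×10⁻⁴ > Ksp = 4.01×10⁻⁷, so the solution is supersaturated and SrSO₄ precipitates.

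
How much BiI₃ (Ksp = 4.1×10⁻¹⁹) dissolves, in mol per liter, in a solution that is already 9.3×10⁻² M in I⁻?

BiI₃(s) ⇌ Bi³⁺(aq) + 3 I⁻(aq)
I⁻ is already present at 9.3×10⁻² M. If s mol/L of BiI₃ dissolves, [Bi³⁺] = s while [I⁻] ≈ 9.3×10⁻² M.
Ksp = [Bi³⁺][I⁻]^3 = s(9.3×10⁻²)^3
s = 4.1×10⁻¹⁹ / (9.3×10⁻²)^3 = 5.1×10⁻¹⁶
s = 5.1×10⁻¹⁶ M

5.1×10⁻¹⁶ M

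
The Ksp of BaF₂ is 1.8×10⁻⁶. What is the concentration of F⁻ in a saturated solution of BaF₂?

1.5×10⁻² M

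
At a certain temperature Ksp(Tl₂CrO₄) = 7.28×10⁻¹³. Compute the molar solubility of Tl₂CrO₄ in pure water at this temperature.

5.67×10⁻⁵ M

Tl₂CrO₄(s) ⇌ 2 Tl⁺(aq) + CrO₄²⁻(aq)
Let s be the molar solubility. Then [Tl⁺] = 2s and [CrO₄²⁻] = s.
Ksp = [Tl⁺]^2[CrO₄²⁻] = (2s)^2 · s = 4s^3
4s^3 = 7.28×10⁻¹³  ⇒  s^3 = 1.82×10⁻¹³
s = 5.67×10⁻⁵ mol L⁻¹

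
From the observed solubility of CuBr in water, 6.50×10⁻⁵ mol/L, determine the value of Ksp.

CuBr(s) ⇌ Cu⁺(aq) + Br⁻(aq)
Let s be the molar solubility. Then [Cu⁺] = s and [Br⁻] = s.
Ksp = [Cu⁺][Br⁻] = s · s = s^2
Ksp = (6.50×10⁻⁵)^2 = 4.23×10⁻⁹

Ksp = 4.23×10⁻⁹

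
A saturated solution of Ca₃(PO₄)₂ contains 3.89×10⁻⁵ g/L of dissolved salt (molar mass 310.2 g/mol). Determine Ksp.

Ksp = 3.35×10⁻³³

s = (3.89×10⁻⁵ g L⁻¹)/(310.2 g mol⁻¹) = 1.2540×10⁻⁷ M
Ca₃(PO₄)₂(s) ⇌ 3 Ca²⁺(aq) + 2 PO₄³⁻(aq)
Call the molar solubility s, so that [Ca²⁺] = 3s and [PO₄³⁻] = 2s.
Ksp = [Ca²⁺]^3[PO₄³⁻]^2 = (3s)^3 · (2s)^2 = 108s^5
Ksp = 108 × (1.2540×10⁻⁷)^5 = 3.35×10⁻³³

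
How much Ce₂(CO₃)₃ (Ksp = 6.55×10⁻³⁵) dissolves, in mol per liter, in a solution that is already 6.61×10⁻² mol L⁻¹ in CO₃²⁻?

2.38×10⁻¹⁶ M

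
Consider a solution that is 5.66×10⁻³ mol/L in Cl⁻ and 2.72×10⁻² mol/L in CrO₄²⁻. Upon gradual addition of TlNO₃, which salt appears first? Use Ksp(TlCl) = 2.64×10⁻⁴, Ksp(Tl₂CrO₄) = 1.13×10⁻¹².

The threshold for precipitation is Q = Ksp.
For TlCl: [Tl⁺] = (Ksp/[Cl⁻]) = 4.66×10⁻² mol/L
For Tl₂CrO₄: [Tl⁺] = (Ksp/[CrO₄²⁻])^(1/2) = 6.45×10⁻⁶ mol/L
Since Tl₂CrO₄ needs less Tl⁺ to reach saturation, it precipitates first.

Tl₂CrO₄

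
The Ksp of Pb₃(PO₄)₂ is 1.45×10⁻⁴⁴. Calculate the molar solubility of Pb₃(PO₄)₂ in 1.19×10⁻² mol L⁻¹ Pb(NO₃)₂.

4.64×10⁻²⁰ M

Pb₃(PO₄)₂(s) ⇌ 3 Pb²⁺(aq) + 2 PO₄³⁻(aq)
Pb²⁺ is already present at 1.19×10⁻² mol L⁻¹. If s mol/L of Pb₃(PO₄)₂ dissolves, [PO₄³⁻] = 2s while [Pb²⁺] ≈ 1.19×10⁻² mol L⁻¹.
Ksp = [Pb²⁺]^3[PO₄³⁻]^2 = (1.19×10⁻²)^3(2s)^2
(2s)^2 = 1.45×10⁻⁴⁴ / (1.19×10⁻²)^3 = 8.60×10⁻³⁹
s = 4.64×10⁻²⁰ mol L⁻¹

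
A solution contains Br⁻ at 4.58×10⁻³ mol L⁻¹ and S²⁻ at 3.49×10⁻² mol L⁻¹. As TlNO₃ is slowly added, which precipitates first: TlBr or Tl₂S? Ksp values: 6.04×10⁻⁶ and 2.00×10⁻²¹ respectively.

Precipitation of each salt begins when its ion product equals Ksp.
For TlBr: [Tl⁺] = (Ksp/[Br⁻]) = 1.32×10⁻³ mol L⁻¹
For Tl₂S: [Tl⁺] = (Ksp/[S²⁻])^(1/2) = 2.39×10⁻¹⁰ mol L⁻¹
Tl₂S requires the lower [Tl⁺], so it precipitates first.

Tl₂S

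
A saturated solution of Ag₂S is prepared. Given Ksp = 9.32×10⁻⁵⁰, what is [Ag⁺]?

5.71×10⁻¹⁷ M

Ag₂S(s) ⇌ 2 Ag⁺(aq) + S²⁻(aq)
Call the molar solubility s, so that [Ag⁺] = 2s and [S²⁻] = s.
Ksp = [Ag⁺]^2[S²⁻] = (2s)^2 · s = 4s^3 = 9.32×10⁻⁵⁰
s = 2.86×10⁻¹⁷ mol L⁻¹
[Ag⁺] = 2s = 5.71×10⁻¹⁷ mol L⁻¹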